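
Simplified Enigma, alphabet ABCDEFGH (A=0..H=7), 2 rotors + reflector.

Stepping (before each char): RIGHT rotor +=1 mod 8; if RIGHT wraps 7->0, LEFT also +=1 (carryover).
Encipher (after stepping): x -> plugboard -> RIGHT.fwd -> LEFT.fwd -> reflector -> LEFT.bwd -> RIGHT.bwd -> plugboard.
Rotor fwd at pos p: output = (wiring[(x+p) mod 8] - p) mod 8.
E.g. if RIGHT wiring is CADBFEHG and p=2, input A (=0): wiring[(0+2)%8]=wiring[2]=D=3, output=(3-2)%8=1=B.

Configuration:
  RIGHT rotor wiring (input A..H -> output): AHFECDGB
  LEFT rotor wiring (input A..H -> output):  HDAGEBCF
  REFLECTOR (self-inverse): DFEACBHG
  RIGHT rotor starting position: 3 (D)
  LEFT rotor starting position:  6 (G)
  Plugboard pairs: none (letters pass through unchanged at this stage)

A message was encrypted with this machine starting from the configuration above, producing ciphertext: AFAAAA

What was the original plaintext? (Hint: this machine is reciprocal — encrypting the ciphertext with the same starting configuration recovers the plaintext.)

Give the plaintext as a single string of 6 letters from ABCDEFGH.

Answer: GCGFDE

Derivation:
Char 1 ('A'): step: R->4, L=6; A->plug->A->R->G->L->G->refl->H->L'->B->R'->G->plug->G
Char 2 ('F'): step: R->5, L=6; F->plug->F->R->A->L->E->refl->C->L'->E->R'->C->plug->C
Char 3 ('A'): step: R->6, L=6; A->plug->A->R->A->L->E->refl->C->L'->E->R'->G->plug->G
Char 4 ('A'): step: R->7, L=6; A->plug->A->R->C->L->B->refl->F->L'->D->R'->F->plug->F
Char 5 ('A'): step: R->0, L->7 (L advanced); A->plug->A->R->A->L->G->refl->H->L'->E->R'->D->plug->D
Char 6 ('A'): step: R->1, L=7; A->plug->A->R->G->L->C->refl->E->L'->C->R'->E->plug->E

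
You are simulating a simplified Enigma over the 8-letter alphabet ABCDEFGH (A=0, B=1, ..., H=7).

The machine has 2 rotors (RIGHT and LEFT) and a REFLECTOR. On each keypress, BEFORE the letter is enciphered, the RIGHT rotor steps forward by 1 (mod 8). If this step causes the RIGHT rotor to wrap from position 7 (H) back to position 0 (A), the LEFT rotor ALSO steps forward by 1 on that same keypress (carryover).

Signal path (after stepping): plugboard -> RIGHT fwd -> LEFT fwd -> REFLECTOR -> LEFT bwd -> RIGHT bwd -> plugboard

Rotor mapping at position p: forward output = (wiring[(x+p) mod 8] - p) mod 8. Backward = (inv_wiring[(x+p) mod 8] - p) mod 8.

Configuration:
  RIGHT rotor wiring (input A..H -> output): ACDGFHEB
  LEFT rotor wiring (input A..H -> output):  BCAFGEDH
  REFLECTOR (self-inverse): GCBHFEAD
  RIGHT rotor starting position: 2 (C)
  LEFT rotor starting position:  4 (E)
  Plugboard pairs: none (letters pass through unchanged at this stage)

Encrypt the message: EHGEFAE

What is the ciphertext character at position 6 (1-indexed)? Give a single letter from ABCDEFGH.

Char 1 ('E'): step: R->3, L=4; E->plug->E->R->G->L->E->refl->F->L'->E->R'->C->plug->C
Char 2 ('H'): step: R->4, L=4; H->plug->H->R->C->L->H->refl->D->L'->D->R'->B->plug->B
Char 3 ('G'): step: R->5, L=4; G->plug->G->R->B->L->A->refl->G->L'->F->R'->E->plug->E
Char 4 ('E'): step: R->6, L=4; E->plug->E->R->F->L->G->refl->A->L'->B->R'->H->plug->H
Char 5 ('F'): step: R->7, L=4; F->plug->F->R->G->L->E->refl->F->L'->E->R'->D->plug->D
Char 6 ('A'): step: R->0, L->5 (L advanced); A->plug->A->R->A->L->H->refl->D->L'->F->R'->E->plug->E

E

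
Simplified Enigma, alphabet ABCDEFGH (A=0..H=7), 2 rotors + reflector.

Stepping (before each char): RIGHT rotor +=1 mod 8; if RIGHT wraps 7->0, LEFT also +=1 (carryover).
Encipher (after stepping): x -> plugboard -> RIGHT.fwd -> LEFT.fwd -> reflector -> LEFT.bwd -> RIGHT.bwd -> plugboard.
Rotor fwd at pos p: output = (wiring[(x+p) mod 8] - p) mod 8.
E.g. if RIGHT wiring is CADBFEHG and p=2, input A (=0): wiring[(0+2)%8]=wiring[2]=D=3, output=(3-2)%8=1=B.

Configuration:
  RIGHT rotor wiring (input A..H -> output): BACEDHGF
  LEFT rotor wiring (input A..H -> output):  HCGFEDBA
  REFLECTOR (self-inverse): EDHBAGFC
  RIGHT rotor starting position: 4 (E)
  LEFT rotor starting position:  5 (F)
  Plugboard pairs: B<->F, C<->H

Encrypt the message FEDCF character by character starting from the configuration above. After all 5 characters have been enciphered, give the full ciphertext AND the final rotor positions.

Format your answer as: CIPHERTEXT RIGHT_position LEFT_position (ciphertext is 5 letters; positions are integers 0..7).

Answer: CACAB 1 6

Derivation:
Char 1 ('F'): step: R->5, L=5; F->plug->B->R->B->L->E->refl->A->L'->G->R'->H->plug->C
Char 2 ('E'): step: R->6, L=5; E->plug->E->R->E->L->F->refl->G->L'->A->R'->A->plug->A
Char 3 ('D'): step: R->7, L=5; D->plug->D->R->D->L->C->refl->H->L'->H->R'->H->plug->C
Char 4 ('C'): step: R->0, L->6 (L advanced); C->plug->H->R->F->L->H->refl->C->L'->B->R'->A->plug->A
Char 5 ('F'): step: R->1, L=6; F->plug->B->R->B->L->C->refl->H->L'->F->R'->F->plug->B
Final: ciphertext=CACAB, RIGHT=1, LEFT=6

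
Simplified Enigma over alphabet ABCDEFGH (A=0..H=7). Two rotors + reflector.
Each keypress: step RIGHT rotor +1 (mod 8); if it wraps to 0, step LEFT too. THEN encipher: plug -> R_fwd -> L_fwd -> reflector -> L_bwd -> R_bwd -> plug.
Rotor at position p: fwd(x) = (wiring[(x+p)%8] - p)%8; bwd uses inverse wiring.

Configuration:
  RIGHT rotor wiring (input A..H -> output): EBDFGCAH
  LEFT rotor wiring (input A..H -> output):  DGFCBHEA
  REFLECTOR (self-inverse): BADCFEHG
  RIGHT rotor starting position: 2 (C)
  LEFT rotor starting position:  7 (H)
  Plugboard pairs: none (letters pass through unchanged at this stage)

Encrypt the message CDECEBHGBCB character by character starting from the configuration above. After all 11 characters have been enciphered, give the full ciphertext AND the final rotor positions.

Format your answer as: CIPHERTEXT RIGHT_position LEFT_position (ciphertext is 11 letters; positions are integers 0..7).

Char 1 ('C'): step: R->3, L=7; C->plug->C->R->H->L->F->refl->E->L'->B->R'->F->plug->F
Char 2 ('D'): step: R->4, L=7; D->plug->D->R->D->L->G->refl->H->L'->C->R'->A->plug->A
Char 3 ('E'): step: R->5, L=7; E->plug->E->R->E->L->D->refl->C->L'->F->R'->A->plug->A
Char 4 ('C'): step: R->6, L=7; C->plug->C->R->G->L->A->refl->B->L'->A->R'->G->plug->G
Char 5 ('E'): step: R->7, L=7; E->plug->E->R->G->L->A->refl->B->L'->A->R'->A->plug->A
Char 6 ('B'): step: R->0, L->0 (L advanced); B->plug->B->R->B->L->G->refl->H->L'->F->R'->D->plug->D
Char 7 ('H'): step: R->1, L=0; H->plug->H->R->D->L->C->refl->D->L'->A->R'->A->plug->A
Char 8 ('G'): step: R->2, L=0; G->plug->G->R->C->L->F->refl->E->L'->G->R'->E->plug->E
Char 9 ('B'): step: R->3, L=0; B->plug->B->R->D->L->C->refl->D->L'->A->R'->H->plug->H
Char 10 ('C'): step: R->4, L=0; C->plug->C->R->E->L->B->refl->A->L'->H->R'->G->plug->G
Char 11 ('B'): step: R->5, L=0; B->plug->B->R->D->L->C->refl->D->L'->A->R'->G->plug->G
Final: ciphertext=FAAGADAEHGG, RIGHT=5, LEFT=0

Answer: FAAGADAEHGG 5 0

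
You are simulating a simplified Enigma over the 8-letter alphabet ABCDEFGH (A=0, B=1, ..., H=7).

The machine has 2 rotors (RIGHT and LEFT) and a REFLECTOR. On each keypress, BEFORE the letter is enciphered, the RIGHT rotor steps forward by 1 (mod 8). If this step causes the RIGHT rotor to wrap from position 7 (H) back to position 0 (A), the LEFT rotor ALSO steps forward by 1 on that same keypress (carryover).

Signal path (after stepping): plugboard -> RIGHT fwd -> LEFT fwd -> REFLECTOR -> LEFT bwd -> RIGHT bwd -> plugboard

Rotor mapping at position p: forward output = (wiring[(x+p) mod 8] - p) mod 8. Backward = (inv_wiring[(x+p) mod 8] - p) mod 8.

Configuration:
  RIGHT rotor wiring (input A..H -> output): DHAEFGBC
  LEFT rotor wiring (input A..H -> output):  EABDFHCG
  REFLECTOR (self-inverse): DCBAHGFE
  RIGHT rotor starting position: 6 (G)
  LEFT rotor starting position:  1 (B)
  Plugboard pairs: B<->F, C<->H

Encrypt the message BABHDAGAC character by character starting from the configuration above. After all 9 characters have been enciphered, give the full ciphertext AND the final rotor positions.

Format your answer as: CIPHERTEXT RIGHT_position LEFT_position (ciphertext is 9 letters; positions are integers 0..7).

Answer: FFEEADBGF 7 2

Derivation:
Char 1 ('B'): step: R->7, L=1; B->plug->F->R->G->L->F->refl->G->L'->E->R'->B->plug->F
Char 2 ('A'): step: R->0, L->2 (L advanced); A->plug->A->R->D->L->F->refl->G->L'->H->R'->B->plug->F
Char 3 ('B'): step: R->1, L=2; B->plug->F->R->A->L->H->refl->E->L'->F->R'->E->plug->E
Char 4 ('H'): step: R->2, L=2; H->plug->C->R->D->L->F->refl->G->L'->H->R'->E->plug->E
Char 5 ('D'): step: R->3, L=2; D->plug->D->R->G->L->C->refl->B->L'->B->R'->A->plug->A
Char 6 ('A'): step: R->4, L=2; A->plug->A->R->B->L->B->refl->C->L'->G->R'->D->plug->D
Char 7 ('G'): step: R->5, L=2; G->plug->G->R->H->L->G->refl->F->L'->D->R'->F->plug->B
Char 8 ('A'): step: R->6, L=2; A->plug->A->R->D->L->F->refl->G->L'->H->R'->G->plug->G
Char 9 ('C'): step: R->7, L=2; C->plug->H->R->C->L->D->refl->A->L'->E->R'->B->plug->F
Final: ciphertext=FFEEADBGF, RIGHT=7, LEFT=2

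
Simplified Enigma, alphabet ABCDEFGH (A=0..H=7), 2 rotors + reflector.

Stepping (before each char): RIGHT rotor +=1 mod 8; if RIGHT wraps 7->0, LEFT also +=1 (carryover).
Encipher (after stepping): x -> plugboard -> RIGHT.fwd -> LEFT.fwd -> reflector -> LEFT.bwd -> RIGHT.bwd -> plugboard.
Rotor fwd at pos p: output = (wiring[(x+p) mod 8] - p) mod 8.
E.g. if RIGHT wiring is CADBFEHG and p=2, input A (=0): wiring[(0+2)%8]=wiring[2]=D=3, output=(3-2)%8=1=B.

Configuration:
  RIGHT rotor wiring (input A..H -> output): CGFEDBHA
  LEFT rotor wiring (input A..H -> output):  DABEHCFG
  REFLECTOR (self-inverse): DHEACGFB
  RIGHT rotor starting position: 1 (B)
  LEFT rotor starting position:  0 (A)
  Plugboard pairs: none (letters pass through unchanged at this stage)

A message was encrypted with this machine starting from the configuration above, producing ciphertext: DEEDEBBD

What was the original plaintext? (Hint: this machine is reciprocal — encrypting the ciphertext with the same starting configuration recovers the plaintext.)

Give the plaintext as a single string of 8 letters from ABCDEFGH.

Char 1 ('D'): step: R->2, L=0; D->plug->D->R->H->L->G->refl->F->L'->G->R'->F->plug->F
Char 2 ('E'): step: R->3, L=0; E->plug->E->R->F->L->C->refl->E->L'->D->R'->G->plug->G
Char 3 ('E'): step: R->4, L=0; E->plug->E->R->G->L->F->refl->G->L'->H->R'->A->plug->A
Char 4 ('D'): step: R->5, L=0; D->plug->D->R->F->L->C->refl->E->L'->D->R'->C->plug->C
Char 5 ('E'): step: R->6, L=0; E->plug->E->R->H->L->G->refl->F->L'->G->R'->F->plug->F
Char 6 ('B'): step: R->7, L=0; B->plug->B->R->D->L->E->refl->C->L'->F->R'->E->plug->E
Char 7 ('B'): step: R->0, L->1 (L advanced); B->plug->B->R->G->L->F->refl->G->L'->D->R'->E->plug->E
Char 8 ('D'): step: R->1, L=1; D->plug->D->R->C->L->D->refl->A->L'->B->R'->H->plug->H

Answer: FGACFEEH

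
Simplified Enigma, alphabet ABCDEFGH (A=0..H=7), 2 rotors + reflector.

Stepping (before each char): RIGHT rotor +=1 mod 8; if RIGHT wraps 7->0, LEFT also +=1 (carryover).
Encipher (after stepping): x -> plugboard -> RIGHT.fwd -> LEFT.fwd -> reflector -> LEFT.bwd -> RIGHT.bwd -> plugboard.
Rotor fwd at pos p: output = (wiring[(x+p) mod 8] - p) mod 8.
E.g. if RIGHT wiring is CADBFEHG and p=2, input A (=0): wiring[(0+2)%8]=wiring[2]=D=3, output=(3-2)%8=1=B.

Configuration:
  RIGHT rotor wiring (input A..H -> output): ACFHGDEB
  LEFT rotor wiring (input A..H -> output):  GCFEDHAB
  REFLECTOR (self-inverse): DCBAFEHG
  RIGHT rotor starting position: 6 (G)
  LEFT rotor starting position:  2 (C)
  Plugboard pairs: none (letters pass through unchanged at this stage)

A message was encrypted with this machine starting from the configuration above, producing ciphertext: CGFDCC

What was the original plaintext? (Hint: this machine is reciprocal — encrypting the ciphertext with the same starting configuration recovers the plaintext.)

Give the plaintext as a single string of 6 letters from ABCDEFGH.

Char 1 ('C'): step: R->7, L=2; C->plug->C->R->D->L->F->refl->E->L'->G->R'->D->plug->D
Char 2 ('G'): step: R->0, L->3 (L advanced); G->plug->G->R->E->L->G->refl->H->L'->G->R'->E->plug->E
Char 3 ('F'): step: R->1, L=3; F->plug->F->R->D->L->F->refl->E->L'->C->R'->E->plug->E
Char 4 ('D'): step: R->2, L=3; D->plug->D->R->B->L->A->refl->D->L'->F->R'->B->plug->B
Char 5 ('C'): step: R->3, L=3; C->plug->C->R->A->L->B->refl->C->L'->H->R'->G->plug->G
Char 6 ('C'): step: R->4, L=3; C->plug->C->R->A->L->B->refl->C->L'->H->R'->B->plug->B

Answer: DEEBGB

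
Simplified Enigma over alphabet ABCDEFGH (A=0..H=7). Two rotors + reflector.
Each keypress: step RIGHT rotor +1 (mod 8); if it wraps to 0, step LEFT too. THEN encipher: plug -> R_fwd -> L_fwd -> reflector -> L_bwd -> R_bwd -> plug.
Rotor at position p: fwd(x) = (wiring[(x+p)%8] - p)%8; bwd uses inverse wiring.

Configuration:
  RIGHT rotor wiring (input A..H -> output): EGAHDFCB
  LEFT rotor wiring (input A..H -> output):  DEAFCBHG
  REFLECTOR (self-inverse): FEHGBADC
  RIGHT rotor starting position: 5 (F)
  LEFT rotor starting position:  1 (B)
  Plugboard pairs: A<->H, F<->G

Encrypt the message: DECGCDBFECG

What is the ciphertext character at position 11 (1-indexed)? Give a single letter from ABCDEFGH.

Char 1 ('D'): step: R->6, L=1; D->plug->D->R->A->L->D->refl->G->L'->F->R'->G->plug->F
Char 2 ('E'): step: R->7, L=1; E->plug->E->R->A->L->D->refl->G->L'->F->R'->B->plug->B
Char 3 ('C'): step: R->0, L->2 (L advanced); C->plug->C->R->A->L->G->refl->D->L'->B->R'->H->plug->A
Char 4 ('G'): step: R->1, L=2; G->plug->F->R->B->L->D->refl->G->L'->A->R'->G->plug->F
Char 5 ('C'): step: R->2, L=2; C->plug->C->R->B->L->D->refl->G->L'->A->R'->E->plug->E
Char 6 ('D'): step: R->3, L=2; D->plug->D->R->H->L->C->refl->H->L'->D->R'->G->plug->F
Char 7 ('B'): step: R->4, L=2; B->plug->B->R->B->L->D->refl->G->L'->A->R'->E->plug->E
Char 8 ('F'): step: R->5, L=2; F->plug->G->R->C->L->A->refl->F->L'->E->R'->C->plug->C
Char 9 ('E'): step: R->6, L=2; E->plug->E->R->C->L->A->refl->F->L'->E->R'->A->plug->H
Char 10 ('C'): step: R->7, L=2; C->plug->C->R->H->L->C->refl->H->L'->D->R'->H->plug->A
Char 11 ('G'): step: R->0, L->3 (L advanced); G->plug->F->R->F->L->A->refl->F->L'->H->R'->D->plug->D

D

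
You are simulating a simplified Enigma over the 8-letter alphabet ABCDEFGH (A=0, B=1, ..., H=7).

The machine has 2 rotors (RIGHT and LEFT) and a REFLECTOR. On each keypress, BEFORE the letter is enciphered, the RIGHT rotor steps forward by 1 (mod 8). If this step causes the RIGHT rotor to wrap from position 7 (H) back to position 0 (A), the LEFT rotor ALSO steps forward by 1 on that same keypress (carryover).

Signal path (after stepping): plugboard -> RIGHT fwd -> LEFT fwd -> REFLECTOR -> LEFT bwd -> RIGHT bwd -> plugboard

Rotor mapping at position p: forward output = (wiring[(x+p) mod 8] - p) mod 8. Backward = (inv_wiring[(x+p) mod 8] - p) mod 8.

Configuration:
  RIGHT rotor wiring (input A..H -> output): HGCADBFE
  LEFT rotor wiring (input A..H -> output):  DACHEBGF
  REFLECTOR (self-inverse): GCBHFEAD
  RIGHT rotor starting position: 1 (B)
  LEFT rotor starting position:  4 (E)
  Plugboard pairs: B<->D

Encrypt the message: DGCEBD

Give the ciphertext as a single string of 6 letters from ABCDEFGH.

Answer: ABDFDH

Derivation:
Char 1 ('D'): step: R->2, L=4; D->plug->B->R->G->L->G->refl->A->L'->A->R'->A->plug->A
Char 2 ('G'): step: R->3, L=4; G->plug->G->R->D->L->B->refl->C->L'->C->R'->D->plug->B
Char 3 ('C'): step: R->4, L=4; C->plug->C->R->B->L->F->refl->E->L'->F->R'->B->plug->D
Char 4 ('E'): step: R->5, L=4; E->plug->E->R->B->L->F->refl->E->L'->F->R'->F->plug->F
Char 5 ('B'): step: R->6, L=4; B->plug->D->R->A->L->A->refl->G->L'->G->R'->B->plug->D
Char 6 ('D'): step: R->7, L=4; D->plug->B->R->A->L->A->refl->G->L'->G->R'->H->plug->H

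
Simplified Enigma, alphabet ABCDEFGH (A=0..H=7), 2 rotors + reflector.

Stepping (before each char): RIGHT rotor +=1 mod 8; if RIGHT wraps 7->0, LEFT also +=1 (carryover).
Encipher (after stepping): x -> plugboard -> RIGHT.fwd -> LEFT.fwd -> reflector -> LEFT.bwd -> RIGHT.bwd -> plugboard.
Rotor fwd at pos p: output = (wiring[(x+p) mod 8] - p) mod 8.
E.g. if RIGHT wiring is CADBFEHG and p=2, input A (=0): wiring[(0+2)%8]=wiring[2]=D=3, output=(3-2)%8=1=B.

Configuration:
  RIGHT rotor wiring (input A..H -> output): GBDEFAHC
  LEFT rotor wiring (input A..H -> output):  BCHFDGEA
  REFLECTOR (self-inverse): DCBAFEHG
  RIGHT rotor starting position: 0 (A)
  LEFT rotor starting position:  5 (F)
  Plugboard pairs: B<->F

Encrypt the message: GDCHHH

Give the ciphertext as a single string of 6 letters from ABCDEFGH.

Answer: EFHBCB

Derivation:
Char 1 ('G'): step: R->1, L=5; G->plug->G->R->B->L->H->refl->G->L'->H->R'->E->plug->E
Char 2 ('D'): step: R->2, L=5; D->plug->D->R->G->L->A->refl->D->L'->C->R'->B->plug->F
Char 3 ('C'): step: R->3, L=5; C->plug->C->R->F->L->C->refl->B->L'->A->R'->H->plug->H
Char 4 ('H'): step: R->4, L=5; H->plug->H->R->A->L->B->refl->C->L'->F->R'->F->plug->B
Char 5 ('H'): step: R->5, L=5; H->plug->H->R->A->L->B->refl->C->L'->F->R'->C->plug->C
Char 6 ('H'): step: R->6, L=5; H->plug->H->R->C->L->D->refl->A->L'->G->R'->F->plug->B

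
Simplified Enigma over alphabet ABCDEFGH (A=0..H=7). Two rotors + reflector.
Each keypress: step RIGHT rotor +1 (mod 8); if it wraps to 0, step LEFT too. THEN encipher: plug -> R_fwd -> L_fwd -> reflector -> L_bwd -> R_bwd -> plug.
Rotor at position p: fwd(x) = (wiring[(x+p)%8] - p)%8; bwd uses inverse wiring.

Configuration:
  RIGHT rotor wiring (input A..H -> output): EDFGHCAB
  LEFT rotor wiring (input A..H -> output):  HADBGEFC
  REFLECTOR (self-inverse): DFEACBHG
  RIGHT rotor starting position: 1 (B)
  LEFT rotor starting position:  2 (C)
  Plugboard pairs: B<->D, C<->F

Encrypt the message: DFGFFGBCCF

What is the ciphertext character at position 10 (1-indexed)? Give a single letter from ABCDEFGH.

Char 1 ('D'): step: R->2, L=2; D->plug->B->R->E->L->D->refl->A->L'->F->R'->C->plug->F
Char 2 ('F'): step: R->3, L=2; F->plug->C->R->H->L->G->refl->H->L'->B->R'->F->plug->C
Char 3 ('G'): step: R->4, L=2; G->plug->G->R->B->L->H->refl->G->L'->H->R'->F->plug->C
Char 4 ('F'): step: R->5, L=2; F->plug->C->R->E->L->D->refl->A->L'->F->R'->A->plug->A
Char 5 ('F'): step: R->6, L=2; F->plug->C->R->G->L->F->refl->B->L'->A->R'->F->plug->C
Char 6 ('G'): step: R->7, L=2; G->plug->G->R->D->L->C->refl->E->L'->C->R'->A->plug->A
Char 7 ('B'): step: R->0, L->3 (L advanced); B->plug->D->R->G->L->F->refl->B->L'->C->R'->F->plug->C
Char 8 ('C'): step: R->1, L=3; C->plug->F->R->H->L->A->refl->D->L'->B->R'->E->plug->E
Char 9 ('C'): step: R->2, L=3; C->plug->F->R->H->L->A->refl->D->L'->B->R'->H->plug->H
Char 10 ('F'): step: R->3, L=3; F->plug->C->R->H->L->A->refl->D->L'->B->R'->F->plug->C

C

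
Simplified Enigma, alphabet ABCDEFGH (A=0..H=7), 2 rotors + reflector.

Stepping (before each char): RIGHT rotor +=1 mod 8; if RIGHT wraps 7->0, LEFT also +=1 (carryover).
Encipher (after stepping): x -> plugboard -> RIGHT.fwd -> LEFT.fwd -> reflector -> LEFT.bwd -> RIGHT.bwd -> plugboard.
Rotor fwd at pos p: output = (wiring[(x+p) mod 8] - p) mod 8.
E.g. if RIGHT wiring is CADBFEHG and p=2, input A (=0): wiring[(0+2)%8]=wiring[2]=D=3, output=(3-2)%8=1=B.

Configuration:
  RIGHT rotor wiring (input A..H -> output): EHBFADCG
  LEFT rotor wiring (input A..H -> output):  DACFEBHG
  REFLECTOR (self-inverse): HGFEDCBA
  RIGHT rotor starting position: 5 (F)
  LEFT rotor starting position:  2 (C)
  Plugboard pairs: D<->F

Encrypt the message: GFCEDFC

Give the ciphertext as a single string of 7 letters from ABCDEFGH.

Char 1 ('G'): step: R->6, L=2; G->plug->G->R->C->L->C->refl->F->L'->E->R'->A->plug->A
Char 2 ('F'): step: R->7, L=2; F->plug->D->R->C->L->C->refl->F->L'->E->R'->G->plug->G
Char 3 ('C'): step: R->0, L->3 (L advanced); C->plug->C->R->B->L->B->refl->G->L'->C->R'->G->plug->G
Char 4 ('E'): step: R->1, L=3; E->plug->E->R->C->L->G->refl->B->L'->B->R'->F->plug->D
Char 5 ('D'): step: R->2, L=3; D->plug->F->R->E->L->D->refl->E->L'->D->R'->B->plug->B
Char 6 ('F'): step: R->3, L=3; F->plug->D->R->H->L->H->refl->A->L'->F->R'->B->plug->B
Char 7 ('C'): step: R->4, L=3; C->plug->C->R->G->L->F->refl->C->L'->A->R'->E->plug->E

Answer: AGGDBBE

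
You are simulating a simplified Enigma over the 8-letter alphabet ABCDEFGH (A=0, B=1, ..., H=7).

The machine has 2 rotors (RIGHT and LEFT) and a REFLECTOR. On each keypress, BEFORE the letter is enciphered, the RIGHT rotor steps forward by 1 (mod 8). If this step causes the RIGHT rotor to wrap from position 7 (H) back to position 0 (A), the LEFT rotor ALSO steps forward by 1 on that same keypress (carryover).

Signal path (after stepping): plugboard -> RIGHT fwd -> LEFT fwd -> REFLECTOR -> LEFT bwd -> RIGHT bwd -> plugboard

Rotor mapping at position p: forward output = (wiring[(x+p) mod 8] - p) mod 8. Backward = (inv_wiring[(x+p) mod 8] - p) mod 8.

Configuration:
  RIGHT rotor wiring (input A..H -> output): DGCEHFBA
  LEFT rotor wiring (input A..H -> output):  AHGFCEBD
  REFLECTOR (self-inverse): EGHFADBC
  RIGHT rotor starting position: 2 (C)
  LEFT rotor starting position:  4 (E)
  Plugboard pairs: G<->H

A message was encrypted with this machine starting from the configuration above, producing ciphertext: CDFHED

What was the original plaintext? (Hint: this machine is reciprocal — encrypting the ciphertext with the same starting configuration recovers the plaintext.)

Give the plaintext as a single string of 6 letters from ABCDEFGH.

Char 1 ('C'): step: R->3, L=4; C->plug->C->R->C->L->F->refl->D->L'->F->R'->E->plug->E
Char 2 ('D'): step: R->4, L=4; D->plug->D->R->E->L->E->refl->A->L'->B->R'->B->plug->B
Char 3 ('F'): step: R->5, L=4; F->plug->F->R->F->L->D->refl->F->L'->C->R'->H->plug->G
Char 4 ('H'): step: R->6, L=4; H->plug->G->R->B->L->A->refl->E->L'->E->R'->E->plug->E
Char 5 ('E'): step: R->7, L=4; E->plug->E->R->F->L->D->refl->F->L'->C->R'->H->plug->G
Char 6 ('D'): step: R->0, L->5 (L advanced); D->plug->D->R->E->L->C->refl->H->L'->A->R'->H->plug->G

Answer: EBGEGG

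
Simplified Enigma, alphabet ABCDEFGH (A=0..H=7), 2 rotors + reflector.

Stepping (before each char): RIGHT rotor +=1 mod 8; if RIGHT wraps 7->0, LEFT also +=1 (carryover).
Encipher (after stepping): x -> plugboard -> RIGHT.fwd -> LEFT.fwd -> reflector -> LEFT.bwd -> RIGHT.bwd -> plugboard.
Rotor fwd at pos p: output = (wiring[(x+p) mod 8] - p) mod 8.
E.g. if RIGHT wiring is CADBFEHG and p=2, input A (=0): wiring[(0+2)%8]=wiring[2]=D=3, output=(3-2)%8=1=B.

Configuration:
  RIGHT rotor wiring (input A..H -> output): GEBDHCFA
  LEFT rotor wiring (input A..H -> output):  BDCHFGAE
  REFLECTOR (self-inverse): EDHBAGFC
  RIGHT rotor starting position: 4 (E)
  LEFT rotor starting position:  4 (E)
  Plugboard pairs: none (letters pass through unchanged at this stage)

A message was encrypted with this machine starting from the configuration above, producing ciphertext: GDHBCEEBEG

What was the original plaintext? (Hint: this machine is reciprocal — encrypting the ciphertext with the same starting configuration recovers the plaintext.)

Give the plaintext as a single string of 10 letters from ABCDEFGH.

Answer: FHEGDABECC

Derivation:
Char 1 ('G'): step: R->5, L=4; G->plug->G->R->G->L->G->refl->F->L'->E->R'->F->plug->F
Char 2 ('D'): step: R->6, L=4; D->plug->D->R->G->L->G->refl->F->L'->E->R'->H->plug->H
Char 3 ('H'): step: R->7, L=4; H->plug->H->R->G->L->G->refl->F->L'->E->R'->E->plug->E
Char 4 ('B'): step: R->0, L->5 (L advanced); B->plug->B->R->E->L->G->refl->F->L'->F->R'->G->plug->G
Char 5 ('C'): step: R->1, L=5; C->plug->C->R->C->L->H->refl->C->L'->G->R'->D->plug->D
Char 6 ('E'): step: R->2, L=5; E->plug->E->R->D->L->E->refl->A->L'->H->R'->A->plug->A
Char 7 ('E'): step: R->3, L=5; E->plug->E->R->F->L->F->refl->G->L'->E->R'->B->plug->B
Char 8 ('B'): step: R->4, L=5; B->plug->B->R->G->L->C->refl->H->L'->C->R'->E->plug->E
Char 9 ('E'): step: R->5, L=5; E->plug->E->R->H->L->A->refl->E->L'->D->R'->C->plug->C
Char 10 ('G'): step: R->6, L=5; G->plug->G->R->B->L->D->refl->B->L'->A->R'->C->plug->C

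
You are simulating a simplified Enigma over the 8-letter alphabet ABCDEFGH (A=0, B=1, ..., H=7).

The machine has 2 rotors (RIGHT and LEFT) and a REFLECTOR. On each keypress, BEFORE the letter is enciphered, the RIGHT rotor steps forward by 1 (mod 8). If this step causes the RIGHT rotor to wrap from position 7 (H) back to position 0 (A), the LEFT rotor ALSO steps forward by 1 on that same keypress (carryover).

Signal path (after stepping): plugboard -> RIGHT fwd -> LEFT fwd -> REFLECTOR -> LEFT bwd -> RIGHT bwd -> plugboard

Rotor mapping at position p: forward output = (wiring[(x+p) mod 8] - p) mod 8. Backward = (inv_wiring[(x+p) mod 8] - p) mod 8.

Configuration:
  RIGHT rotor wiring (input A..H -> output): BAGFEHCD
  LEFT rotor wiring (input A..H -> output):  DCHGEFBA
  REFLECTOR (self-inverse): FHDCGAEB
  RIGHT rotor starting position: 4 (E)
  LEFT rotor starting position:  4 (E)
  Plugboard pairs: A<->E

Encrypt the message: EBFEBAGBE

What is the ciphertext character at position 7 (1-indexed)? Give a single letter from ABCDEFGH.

Char 1 ('E'): step: R->5, L=4; E->plug->A->R->C->L->F->refl->A->L'->A->R'->G->plug->G
Char 2 ('B'): step: R->6, L=4; B->plug->B->R->F->L->G->refl->E->L'->D->R'->C->plug->C
Char 3 ('F'): step: R->7, L=4; F->plug->F->R->F->L->G->refl->E->L'->D->R'->H->plug->H
Char 4 ('E'): step: R->0, L->5 (L advanced); E->plug->A->R->B->L->E->refl->G->L'->D->R'->H->plug->H
Char 5 ('B'): step: R->1, L=5; B->plug->B->R->F->L->C->refl->D->L'->C->R'->G->plug->G
Char 6 ('A'): step: R->2, L=5; A->plug->E->R->A->L->A->refl->F->L'->E->R'->A->plug->E
Char 7 ('G'): step: R->3, L=5; G->plug->G->R->F->L->C->refl->D->L'->C->R'->A->plug->E

E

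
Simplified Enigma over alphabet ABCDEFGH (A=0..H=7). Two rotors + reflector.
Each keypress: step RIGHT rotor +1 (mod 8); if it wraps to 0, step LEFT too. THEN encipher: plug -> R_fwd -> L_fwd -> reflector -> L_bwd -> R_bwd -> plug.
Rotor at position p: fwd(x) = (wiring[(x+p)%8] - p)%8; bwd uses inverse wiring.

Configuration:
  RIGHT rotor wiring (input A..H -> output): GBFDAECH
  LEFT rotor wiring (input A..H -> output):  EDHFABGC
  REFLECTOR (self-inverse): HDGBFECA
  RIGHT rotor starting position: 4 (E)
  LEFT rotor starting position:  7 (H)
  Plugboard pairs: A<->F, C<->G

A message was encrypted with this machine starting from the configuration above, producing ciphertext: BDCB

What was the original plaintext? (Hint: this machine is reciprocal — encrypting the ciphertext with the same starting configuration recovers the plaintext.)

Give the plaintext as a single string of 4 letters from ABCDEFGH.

Answer: AEFG

Derivation:
Char 1 ('B'): step: R->5, L=7; B->plug->B->R->F->L->B->refl->D->L'->A->R'->F->plug->A
Char 2 ('D'): step: R->6, L=7; D->plug->D->R->D->L->A->refl->H->L'->H->R'->E->plug->E
Char 3 ('C'): step: R->7, L=7; C->plug->G->R->F->L->B->refl->D->L'->A->R'->A->plug->F
Char 4 ('B'): step: R->0, L->0 (L advanced); B->plug->B->R->B->L->D->refl->B->L'->F->R'->C->plug->G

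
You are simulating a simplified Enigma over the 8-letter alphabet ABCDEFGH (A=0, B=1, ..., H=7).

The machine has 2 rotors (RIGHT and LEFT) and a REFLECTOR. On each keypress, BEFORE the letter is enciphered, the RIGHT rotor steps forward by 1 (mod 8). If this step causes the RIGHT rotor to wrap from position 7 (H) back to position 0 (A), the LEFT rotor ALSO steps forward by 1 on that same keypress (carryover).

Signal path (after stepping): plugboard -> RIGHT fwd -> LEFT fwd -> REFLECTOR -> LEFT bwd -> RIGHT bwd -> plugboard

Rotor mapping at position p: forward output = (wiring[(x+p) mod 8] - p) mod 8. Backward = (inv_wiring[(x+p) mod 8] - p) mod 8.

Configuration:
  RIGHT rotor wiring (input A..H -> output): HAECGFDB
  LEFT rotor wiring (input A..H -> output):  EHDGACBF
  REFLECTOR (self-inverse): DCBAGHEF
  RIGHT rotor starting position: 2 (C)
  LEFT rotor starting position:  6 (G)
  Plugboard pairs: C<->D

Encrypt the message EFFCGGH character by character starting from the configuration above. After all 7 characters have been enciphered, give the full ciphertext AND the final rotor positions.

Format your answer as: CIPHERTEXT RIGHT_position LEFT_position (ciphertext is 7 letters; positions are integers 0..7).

Char 1 ('E'): step: R->3, L=6; E->plug->E->R->G->L->C->refl->B->L'->D->R'->B->plug->B
Char 2 ('F'): step: R->4, L=6; F->plug->F->R->E->L->F->refl->H->L'->B->R'->B->plug->B
Char 3 ('F'): step: R->5, L=6; F->plug->F->R->H->L->E->refl->G->L'->C->R'->D->plug->C
Char 4 ('C'): step: R->6, L=6; C->plug->D->R->C->L->G->refl->E->L'->H->R'->H->plug->H
Char 5 ('G'): step: R->7, L=6; G->plug->G->R->G->L->C->refl->B->L'->D->R'->E->plug->E
Char 6 ('G'): step: R->0, L->7 (L advanced); G->plug->G->R->D->L->E->refl->G->L'->A->R'->B->plug->B
Char 7 ('H'): step: R->1, L=7; H->plug->H->R->G->L->D->refl->A->L'->C->R'->F->plug->F
Final: ciphertext=BBCHEBF, RIGHT=1, LEFT=7

Answer: BBCHEBF 1 7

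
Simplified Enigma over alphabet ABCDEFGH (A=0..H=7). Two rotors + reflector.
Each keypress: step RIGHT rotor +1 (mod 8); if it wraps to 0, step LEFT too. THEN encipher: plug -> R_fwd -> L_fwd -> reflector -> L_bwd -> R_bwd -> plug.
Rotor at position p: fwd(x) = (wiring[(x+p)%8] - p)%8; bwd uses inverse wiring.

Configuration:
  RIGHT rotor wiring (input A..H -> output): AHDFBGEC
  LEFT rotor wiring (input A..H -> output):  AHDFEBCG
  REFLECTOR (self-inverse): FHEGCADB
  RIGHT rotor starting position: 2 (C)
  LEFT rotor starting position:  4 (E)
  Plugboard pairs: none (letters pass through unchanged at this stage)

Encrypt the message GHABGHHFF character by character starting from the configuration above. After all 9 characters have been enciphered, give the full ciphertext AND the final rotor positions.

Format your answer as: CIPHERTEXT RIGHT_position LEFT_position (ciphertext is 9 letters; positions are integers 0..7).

Char 1 ('G'): step: R->3, L=4; G->plug->G->R->E->L->E->refl->C->L'->D->R'->C->plug->C
Char 2 ('H'): step: R->4, L=4; H->plug->H->R->B->L->F->refl->A->L'->A->R'->C->plug->C
Char 3 ('A'): step: R->5, L=4; A->plug->A->R->B->L->F->refl->A->L'->A->R'->G->plug->G
Char 4 ('B'): step: R->6, L=4; B->plug->B->R->E->L->E->refl->C->L'->D->R'->G->plug->G
Char 5 ('G'): step: R->7, L=4; G->plug->G->R->H->L->B->refl->H->L'->G->R'->E->plug->E
Char 6 ('H'): step: R->0, L->5 (L advanced); H->plug->H->R->C->L->B->refl->H->L'->H->R'->B->plug->B
Char 7 ('H'): step: R->1, L=5; H->plug->H->R->H->L->H->refl->B->L'->C->R'->B->plug->B
Char 8 ('F'): step: R->2, L=5; F->plug->F->R->A->L->E->refl->C->L'->E->R'->D->plug->D
Char 9 ('F'): step: R->3, L=5; F->plug->F->R->F->L->G->refl->D->L'->D->R'->C->plug->C
Final: ciphertext=CCGGEBBDC, RIGHT=3, LEFT=5

Answer: CCGGEBBDC 3 5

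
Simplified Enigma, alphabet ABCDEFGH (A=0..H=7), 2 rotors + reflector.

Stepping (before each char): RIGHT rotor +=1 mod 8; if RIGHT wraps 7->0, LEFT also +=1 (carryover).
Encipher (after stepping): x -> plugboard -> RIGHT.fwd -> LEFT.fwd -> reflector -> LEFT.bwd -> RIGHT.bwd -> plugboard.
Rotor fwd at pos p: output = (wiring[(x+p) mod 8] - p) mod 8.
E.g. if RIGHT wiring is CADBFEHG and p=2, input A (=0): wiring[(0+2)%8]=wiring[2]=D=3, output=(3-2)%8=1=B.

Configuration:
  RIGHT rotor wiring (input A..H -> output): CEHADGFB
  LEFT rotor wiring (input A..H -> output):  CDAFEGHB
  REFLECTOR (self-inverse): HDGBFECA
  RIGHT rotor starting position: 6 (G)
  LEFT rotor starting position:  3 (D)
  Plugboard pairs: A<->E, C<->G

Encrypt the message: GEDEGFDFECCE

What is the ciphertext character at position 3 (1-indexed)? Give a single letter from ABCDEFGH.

Char 1 ('G'): step: R->7, L=3; G->plug->C->R->F->L->H->refl->A->L'->G->R'->H->plug->H
Char 2 ('E'): step: R->0, L->4 (L advanced); E->plug->A->R->C->L->D->refl->B->L'->H->R'->C->plug->G
Char 3 ('D'): step: R->1, L=4; D->plug->D->R->C->L->D->refl->B->L'->H->R'->C->plug->G

G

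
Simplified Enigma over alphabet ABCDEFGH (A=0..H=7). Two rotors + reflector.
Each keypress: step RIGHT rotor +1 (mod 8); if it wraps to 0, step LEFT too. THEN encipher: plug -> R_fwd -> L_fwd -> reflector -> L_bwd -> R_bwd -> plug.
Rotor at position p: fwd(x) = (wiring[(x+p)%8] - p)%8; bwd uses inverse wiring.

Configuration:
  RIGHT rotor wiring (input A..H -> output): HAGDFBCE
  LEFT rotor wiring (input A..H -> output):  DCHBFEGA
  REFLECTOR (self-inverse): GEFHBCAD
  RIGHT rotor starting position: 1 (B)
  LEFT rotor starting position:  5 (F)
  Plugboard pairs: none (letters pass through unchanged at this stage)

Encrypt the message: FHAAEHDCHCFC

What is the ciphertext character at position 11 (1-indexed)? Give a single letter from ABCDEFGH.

Char 1 ('F'): step: R->2, L=5; F->plug->F->R->C->L->D->refl->H->L'->A->R'->E->plug->E
Char 2 ('H'): step: R->3, L=5; H->plug->H->R->D->L->G->refl->A->L'->H->R'->D->plug->D
Char 3 ('A'): step: R->4, L=5; A->plug->A->R->B->L->B->refl->E->L'->G->R'->C->plug->C
Char 4 ('A'): step: R->5, L=5; A->plug->A->R->E->L->F->refl->C->L'->F->R'->B->plug->B
Char 5 ('E'): step: R->6, L=5; E->plug->E->R->A->L->H->refl->D->L'->C->R'->D->plug->D
Char 6 ('H'): step: R->7, L=5; H->plug->H->R->D->L->G->refl->A->L'->H->R'->D->plug->D
Char 7 ('D'): step: R->0, L->6 (L advanced); D->plug->D->R->D->L->E->refl->B->L'->E->R'->H->plug->H
Char 8 ('C'): step: R->1, L=6; C->plug->C->R->C->L->F->refl->C->L'->B->R'->F->plug->F
Char 9 ('H'): step: R->2, L=6; H->plug->H->R->G->L->H->refl->D->L'->F->R'->G->plug->G
Char 10 ('C'): step: R->3, L=6; C->plug->C->R->G->L->H->refl->D->L'->F->R'->G->plug->G
Char 11 ('F'): step: R->4, L=6; F->plug->F->R->E->L->B->refl->E->L'->D->R'->E->plug->E

E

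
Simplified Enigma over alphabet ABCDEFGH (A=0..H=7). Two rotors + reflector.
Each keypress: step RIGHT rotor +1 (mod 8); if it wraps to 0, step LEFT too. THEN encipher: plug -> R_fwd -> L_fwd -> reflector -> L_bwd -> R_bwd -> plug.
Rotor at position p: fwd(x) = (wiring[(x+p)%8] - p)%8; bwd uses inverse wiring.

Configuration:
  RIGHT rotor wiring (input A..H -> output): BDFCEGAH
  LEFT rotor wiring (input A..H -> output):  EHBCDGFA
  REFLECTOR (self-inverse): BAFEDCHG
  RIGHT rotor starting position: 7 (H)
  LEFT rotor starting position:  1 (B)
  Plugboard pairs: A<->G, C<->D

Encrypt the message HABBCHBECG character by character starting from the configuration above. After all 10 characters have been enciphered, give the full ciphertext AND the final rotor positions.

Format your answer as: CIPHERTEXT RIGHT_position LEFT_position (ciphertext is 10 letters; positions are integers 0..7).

Char 1 ('H'): step: R->0, L->2 (L advanced); H->plug->H->R->H->L->F->refl->C->L'->G->R'->F->plug->F
Char 2 ('A'): step: R->1, L=2; A->plug->G->R->G->L->C->refl->F->L'->H->R'->F->plug->F
Char 3 ('B'): step: R->2, L=2; B->plug->B->R->A->L->H->refl->G->L'->F->R'->F->plug->F
Char 4 ('B'): step: R->3, L=2; B->plug->B->R->B->L->A->refl->B->L'->C->R'->H->plug->H
Char 5 ('C'): step: R->4, L=2; C->plug->D->R->D->L->E->refl->D->L'->E->R'->C->plug->D
Char 6 ('H'): step: R->5, L=2; H->plug->H->R->H->L->F->refl->C->L'->G->R'->E->plug->E
Char 7 ('B'): step: R->6, L=2; B->plug->B->R->B->L->A->refl->B->L'->C->R'->A->plug->G
Char 8 ('E'): step: R->7, L=2; E->plug->E->R->D->L->E->refl->D->L'->E->R'->C->plug->D
Char 9 ('C'): step: R->0, L->3 (L advanced); C->plug->D->R->C->L->D->refl->E->L'->G->R'->F->plug->F
Char 10 ('G'): step: R->1, L=3; G->plug->A->R->C->L->D->refl->E->L'->G->R'->G->plug->A
Final: ciphertext=FFFHDEGDFA, RIGHT=1, LEFT=3

Answer: FFFHDEGDFA 1 3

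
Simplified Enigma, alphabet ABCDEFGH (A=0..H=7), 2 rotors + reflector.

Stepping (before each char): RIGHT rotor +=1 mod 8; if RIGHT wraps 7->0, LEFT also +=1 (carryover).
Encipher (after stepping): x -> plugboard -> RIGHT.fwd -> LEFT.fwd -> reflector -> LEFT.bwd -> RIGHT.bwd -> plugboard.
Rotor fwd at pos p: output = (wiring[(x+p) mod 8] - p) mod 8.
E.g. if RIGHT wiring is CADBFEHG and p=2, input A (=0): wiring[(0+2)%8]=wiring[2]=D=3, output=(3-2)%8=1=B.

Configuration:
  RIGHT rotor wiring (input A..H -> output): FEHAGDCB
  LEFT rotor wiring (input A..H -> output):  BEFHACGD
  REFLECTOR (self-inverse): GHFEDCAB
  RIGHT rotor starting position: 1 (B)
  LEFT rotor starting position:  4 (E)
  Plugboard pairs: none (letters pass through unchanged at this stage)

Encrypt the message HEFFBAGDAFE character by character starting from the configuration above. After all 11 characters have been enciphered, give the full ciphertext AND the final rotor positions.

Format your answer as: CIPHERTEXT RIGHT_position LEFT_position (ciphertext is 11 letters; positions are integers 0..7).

Char 1 ('H'): step: R->2, L=4; H->plug->H->R->C->L->C->refl->F->L'->E->R'->C->plug->C
Char 2 ('E'): step: R->3, L=4; E->plug->E->R->G->L->B->refl->H->L'->D->R'->B->plug->B
Char 3 ('F'): step: R->4, L=4; F->plug->F->R->A->L->E->refl->D->L'->H->R'->B->plug->B
Char 4 ('F'): step: R->5, L=4; F->plug->F->R->C->L->C->refl->F->L'->E->R'->C->plug->C
Char 5 ('B'): step: R->6, L=4; B->plug->B->R->D->L->H->refl->B->L'->G->R'->D->plug->D
Char 6 ('A'): step: R->7, L=4; A->plug->A->R->C->L->C->refl->F->L'->E->R'->G->plug->G
Char 7 ('G'): step: R->0, L->5 (L advanced); G->plug->G->R->C->L->G->refl->A->L'->F->R'->A->plug->A
Char 8 ('D'): step: R->1, L=5; D->plug->D->R->F->L->A->refl->G->L'->C->R'->E->plug->E
Char 9 ('A'): step: R->2, L=5; A->plug->A->R->F->L->A->refl->G->L'->C->R'->H->plug->H
Char 10 ('F'): step: R->3, L=5; F->plug->F->R->C->L->G->refl->A->L'->F->R'->A->plug->A
Char 11 ('E'): step: R->4, L=5; E->plug->E->R->B->L->B->refl->H->L'->E->R'->H->plug->H
Final: ciphertext=CBBCDGAEHAH, RIGHT=4, LEFT=5

Answer: CBBCDGAEHAH 4 5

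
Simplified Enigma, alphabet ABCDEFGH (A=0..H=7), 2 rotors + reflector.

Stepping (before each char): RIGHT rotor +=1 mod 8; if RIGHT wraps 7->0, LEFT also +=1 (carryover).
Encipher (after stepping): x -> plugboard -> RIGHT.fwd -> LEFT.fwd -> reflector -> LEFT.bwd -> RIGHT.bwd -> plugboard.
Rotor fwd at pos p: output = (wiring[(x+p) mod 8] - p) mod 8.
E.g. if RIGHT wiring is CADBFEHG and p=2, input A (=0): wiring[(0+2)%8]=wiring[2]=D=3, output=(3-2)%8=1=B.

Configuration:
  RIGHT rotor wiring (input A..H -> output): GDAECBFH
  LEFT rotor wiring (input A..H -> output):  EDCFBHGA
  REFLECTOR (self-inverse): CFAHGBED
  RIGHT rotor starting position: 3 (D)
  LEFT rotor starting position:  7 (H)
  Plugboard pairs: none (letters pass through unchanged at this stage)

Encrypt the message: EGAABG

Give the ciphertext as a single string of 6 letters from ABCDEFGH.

Char 1 ('E'): step: R->4, L=7; E->plug->E->R->C->L->E->refl->G->L'->E->R'->G->plug->G
Char 2 ('G'): step: R->5, L=7; G->plug->G->R->H->L->H->refl->D->L'->D->R'->F->plug->F
Char 3 ('A'): step: R->6, L=7; A->plug->A->R->H->L->H->refl->D->L'->D->R'->H->plug->H
Char 4 ('A'): step: R->7, L=7; A->plug->A->R->A->L->B->refl->F->L'->B->R'->D->plug->D
Char 5 ('B'): step: R->0, L->0 (L advanced); B->plug->B->R->D->L->F->refl->B->L'->E->R'->D->plug->D
Char 6 ('G'): step: R->1, L=0; G->plug->G->R->G->L->G->refl->E->L'->A->R'->E->plug->E

Answer: GFHDDE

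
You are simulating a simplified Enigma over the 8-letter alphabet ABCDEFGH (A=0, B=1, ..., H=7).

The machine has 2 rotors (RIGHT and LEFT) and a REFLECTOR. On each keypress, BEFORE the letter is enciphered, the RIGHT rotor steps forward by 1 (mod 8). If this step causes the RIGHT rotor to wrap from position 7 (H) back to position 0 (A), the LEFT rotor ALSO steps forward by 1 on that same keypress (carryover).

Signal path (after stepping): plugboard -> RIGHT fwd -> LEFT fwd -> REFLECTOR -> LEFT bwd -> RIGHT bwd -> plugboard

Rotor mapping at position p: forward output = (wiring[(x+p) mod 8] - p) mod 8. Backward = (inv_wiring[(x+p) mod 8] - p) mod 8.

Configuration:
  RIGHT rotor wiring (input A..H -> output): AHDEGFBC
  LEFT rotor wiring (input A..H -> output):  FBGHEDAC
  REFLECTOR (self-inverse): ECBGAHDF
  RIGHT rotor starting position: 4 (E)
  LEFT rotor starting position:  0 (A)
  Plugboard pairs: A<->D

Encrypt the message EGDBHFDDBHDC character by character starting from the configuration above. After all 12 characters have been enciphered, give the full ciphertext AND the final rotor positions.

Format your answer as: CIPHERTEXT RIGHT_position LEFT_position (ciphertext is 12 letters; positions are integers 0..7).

Char 1 ('E'): step: R->5, L=0; E->plug->E->R->C->L->G->refl->D->L'->F->R'->C->plug->C
Char 2 ('G'): step: R->6, L=0; G->plug->G->R->A->L->F->refl->H->L'->D->R'->A->plug->D
Char 3 ('D'): step: R->7, L=0; D->plug->A->R->D->L->H->refl->F->L'->A->R'->C->plug->C
Char 4 ('B'): step: R->0, L->1 (L advanced); B->plug->B->R->H->L->E->refl->A->L'->A->R'->A->plug->D
Char 5 ('H'): step: R->1, L=1; H->plug->H->R->H->L->E->refl->A->L'->A->R'->F->plug->F
Char 6 ('F'): step: R->2, L=1; F->plug->F->R->A->L->A->refl->E->L'->H->R'->E->plug->E
Char 7 ('D'): step: R->3, L=1; D->plug->A->R->B->L->F->refl->H->L'->F->R'->F->plug->F
Char 8 ('D'): step: R->4, L=1; D->plug->A->R->C->L->G->refl->D->L'->D->R'->F->plug->F
Char 9 ('B'): step: R->5, L=1; B->plug->B->R->E->L->C->refl->B->L'->G->R'->F->plug->F
Char 10 ('H'): step: R->6, L=1; H->plug->H->R->H->L->E->refl->A->L'->A->R'->G->plug->G
Char 11 ('D'): step: R->7, L=1; D->plug->A->R->D->L->D->refl->G->L'->C->R'->H->plug->H
Char 12 ('C'): step: R->0, L->2 (L advanced); C->plug->C->R->D->L->B->refl->C->L'->C->R'->H->plug->H
Final: ciphertext=CDCDFEFFFGHH, RIGHT=0, LEFT=2

Answer: CDCDFEFFFGHH 0 2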